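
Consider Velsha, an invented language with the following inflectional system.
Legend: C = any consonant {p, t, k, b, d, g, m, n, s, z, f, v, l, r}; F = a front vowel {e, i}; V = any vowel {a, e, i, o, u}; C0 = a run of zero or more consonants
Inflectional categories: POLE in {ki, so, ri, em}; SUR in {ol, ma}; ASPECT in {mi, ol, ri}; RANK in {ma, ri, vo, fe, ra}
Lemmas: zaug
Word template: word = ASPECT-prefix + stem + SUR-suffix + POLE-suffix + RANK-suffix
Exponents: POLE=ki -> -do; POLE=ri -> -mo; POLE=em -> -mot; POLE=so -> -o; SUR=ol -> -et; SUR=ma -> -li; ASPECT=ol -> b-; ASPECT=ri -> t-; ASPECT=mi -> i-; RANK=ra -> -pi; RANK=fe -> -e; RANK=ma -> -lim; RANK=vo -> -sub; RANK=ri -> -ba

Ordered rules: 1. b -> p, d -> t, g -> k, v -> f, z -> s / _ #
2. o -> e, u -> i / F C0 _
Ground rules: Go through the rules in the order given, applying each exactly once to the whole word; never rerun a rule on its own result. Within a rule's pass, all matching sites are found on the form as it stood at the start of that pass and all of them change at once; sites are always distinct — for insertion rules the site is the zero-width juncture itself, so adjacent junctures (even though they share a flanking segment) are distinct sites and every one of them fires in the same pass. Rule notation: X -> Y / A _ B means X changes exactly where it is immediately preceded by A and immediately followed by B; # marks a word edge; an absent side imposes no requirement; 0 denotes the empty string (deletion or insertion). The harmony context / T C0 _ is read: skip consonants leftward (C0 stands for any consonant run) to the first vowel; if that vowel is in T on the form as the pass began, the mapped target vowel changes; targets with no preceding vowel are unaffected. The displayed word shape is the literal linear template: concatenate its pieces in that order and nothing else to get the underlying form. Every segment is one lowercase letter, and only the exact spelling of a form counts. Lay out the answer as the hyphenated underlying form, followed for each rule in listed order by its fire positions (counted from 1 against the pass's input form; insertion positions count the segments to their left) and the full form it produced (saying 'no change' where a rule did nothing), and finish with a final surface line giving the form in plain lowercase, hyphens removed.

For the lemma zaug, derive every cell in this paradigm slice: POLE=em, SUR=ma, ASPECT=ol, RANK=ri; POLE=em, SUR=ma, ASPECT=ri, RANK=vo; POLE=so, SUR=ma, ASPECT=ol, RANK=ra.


cell POLE=em, SUR=ma, ASPECT=ol, RANK=ri:
underlying: b-zaug-li-mot-ba
1. b -> p, d -> t, g -> k, v -> f, z -> s / _ #: no change
2. o -> e, u -> i / F C0 _: fires at position(s) 9: bzauglimetba
surface: bzauglimetba

cell POLE=em, SUR=ma, ASPECT=ri, RANK=vo:
underlying: t-zaug-li-mot-sub
1. b -> p, d -> t, g -> k, v -> f, z -> s / _ #: fires at position(s) 13: tzauglimotsup
2. o -> e, u -> i / F C0 _: fires at position(s) 9: tzauglimetsup
surface: tzauglimetsup

cell POLE=so, SUR=ma, ASPECT=ol, RANK=ra:
underlying: b-zaug-li-o-pi
1. b -> p, d -> t, g -> k, v -> f, z -> s / _ #: no change
2. o -> e, u -> i / F C0 _: fires at position(s) 8: bzaugliepi
surface: bzaugliepi


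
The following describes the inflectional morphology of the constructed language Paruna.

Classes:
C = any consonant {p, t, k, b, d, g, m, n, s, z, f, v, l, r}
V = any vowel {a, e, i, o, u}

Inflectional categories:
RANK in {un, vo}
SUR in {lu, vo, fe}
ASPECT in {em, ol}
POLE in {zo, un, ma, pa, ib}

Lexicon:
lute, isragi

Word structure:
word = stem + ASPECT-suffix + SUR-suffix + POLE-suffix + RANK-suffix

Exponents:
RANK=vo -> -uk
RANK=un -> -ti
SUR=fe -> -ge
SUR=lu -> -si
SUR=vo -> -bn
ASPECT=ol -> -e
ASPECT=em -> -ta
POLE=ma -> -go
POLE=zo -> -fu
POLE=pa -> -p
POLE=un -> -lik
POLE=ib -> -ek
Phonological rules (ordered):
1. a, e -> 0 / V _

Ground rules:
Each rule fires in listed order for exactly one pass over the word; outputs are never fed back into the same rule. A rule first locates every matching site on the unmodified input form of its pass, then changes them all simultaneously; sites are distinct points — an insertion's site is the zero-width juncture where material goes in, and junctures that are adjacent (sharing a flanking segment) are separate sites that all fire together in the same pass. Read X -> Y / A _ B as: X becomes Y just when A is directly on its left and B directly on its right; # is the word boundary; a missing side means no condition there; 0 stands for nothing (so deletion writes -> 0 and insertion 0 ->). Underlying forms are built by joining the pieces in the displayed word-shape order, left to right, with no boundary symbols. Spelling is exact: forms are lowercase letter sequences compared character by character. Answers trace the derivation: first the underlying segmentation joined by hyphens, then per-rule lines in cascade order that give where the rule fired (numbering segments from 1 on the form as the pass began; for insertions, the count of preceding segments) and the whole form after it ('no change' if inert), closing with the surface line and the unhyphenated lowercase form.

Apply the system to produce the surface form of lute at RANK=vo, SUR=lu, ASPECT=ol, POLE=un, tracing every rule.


underlying: lute-e-si-lik-uk
1. a, e -> 0 / V _: fires at position(s) 5: lutesilikuk
surface: lutesilikuk


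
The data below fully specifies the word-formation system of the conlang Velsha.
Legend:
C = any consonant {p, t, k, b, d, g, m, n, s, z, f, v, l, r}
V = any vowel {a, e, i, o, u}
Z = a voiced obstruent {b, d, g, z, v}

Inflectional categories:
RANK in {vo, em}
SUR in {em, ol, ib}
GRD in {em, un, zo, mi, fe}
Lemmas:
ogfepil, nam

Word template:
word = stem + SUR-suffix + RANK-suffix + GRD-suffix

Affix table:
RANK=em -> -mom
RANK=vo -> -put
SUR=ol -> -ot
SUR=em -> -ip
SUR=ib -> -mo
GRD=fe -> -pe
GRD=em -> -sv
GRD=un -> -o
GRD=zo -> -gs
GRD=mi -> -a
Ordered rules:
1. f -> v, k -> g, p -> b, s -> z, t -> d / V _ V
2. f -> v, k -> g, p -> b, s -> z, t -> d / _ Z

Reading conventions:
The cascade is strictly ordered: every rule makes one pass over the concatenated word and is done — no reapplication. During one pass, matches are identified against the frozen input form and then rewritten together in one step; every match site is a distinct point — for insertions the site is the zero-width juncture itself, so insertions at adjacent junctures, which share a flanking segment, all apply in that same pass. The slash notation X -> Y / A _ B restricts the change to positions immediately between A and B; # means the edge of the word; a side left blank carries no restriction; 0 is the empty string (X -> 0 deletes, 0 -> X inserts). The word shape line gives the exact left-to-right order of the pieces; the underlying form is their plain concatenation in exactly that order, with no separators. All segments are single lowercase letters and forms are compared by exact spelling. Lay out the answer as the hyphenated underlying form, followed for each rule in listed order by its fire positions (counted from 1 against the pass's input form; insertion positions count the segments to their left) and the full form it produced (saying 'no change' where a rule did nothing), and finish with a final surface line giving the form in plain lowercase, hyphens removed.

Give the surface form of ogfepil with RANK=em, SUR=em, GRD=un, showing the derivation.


underlying: ogfepil-ip-mom-o
1. f -> v, k -> g, p -> b, s -> z, t -> d / V _ V: fires at position(s) 5: ogfebilipmomo
2. f -> v, k -> g, p -> b, s -> z, t -> d / _ Z: no change
surface: ogfebilipmomo


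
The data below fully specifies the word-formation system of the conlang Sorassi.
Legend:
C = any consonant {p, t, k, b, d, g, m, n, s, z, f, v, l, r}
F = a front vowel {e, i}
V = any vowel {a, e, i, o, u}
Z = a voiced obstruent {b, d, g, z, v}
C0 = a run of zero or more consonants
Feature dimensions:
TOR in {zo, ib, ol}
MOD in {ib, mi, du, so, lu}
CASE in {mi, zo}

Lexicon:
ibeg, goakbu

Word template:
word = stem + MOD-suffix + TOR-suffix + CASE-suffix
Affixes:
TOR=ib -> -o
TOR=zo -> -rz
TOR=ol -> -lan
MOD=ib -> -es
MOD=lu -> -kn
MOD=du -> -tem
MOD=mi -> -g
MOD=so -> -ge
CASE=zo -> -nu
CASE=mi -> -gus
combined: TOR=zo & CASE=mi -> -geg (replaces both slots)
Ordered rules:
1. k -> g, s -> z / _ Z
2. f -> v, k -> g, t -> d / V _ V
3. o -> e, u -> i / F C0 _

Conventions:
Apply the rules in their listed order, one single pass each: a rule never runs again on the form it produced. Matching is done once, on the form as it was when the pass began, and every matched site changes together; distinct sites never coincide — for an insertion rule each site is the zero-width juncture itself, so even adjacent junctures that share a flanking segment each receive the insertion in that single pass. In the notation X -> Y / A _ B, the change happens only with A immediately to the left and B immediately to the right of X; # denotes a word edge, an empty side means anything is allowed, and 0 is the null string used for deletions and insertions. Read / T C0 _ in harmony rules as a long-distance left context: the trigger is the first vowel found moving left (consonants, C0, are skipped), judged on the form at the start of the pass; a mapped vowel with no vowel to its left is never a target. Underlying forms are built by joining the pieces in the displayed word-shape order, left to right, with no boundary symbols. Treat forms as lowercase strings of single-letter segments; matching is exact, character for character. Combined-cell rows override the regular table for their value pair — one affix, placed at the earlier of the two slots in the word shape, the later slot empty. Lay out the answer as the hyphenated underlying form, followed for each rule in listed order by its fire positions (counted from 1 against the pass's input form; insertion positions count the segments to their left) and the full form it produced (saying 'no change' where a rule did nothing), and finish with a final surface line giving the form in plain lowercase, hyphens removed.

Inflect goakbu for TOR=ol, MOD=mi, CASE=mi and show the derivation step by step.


underlying: goakbu-g-lan-gus
1. k -> g, s -> z / _ Z: fires at position(s) 4: goagbuglangus
2. f -> v, k -> g, t -> d / V _ V: no change
3. o -> e, u -> i / F C0 _: no change
surface: goagbuglangus


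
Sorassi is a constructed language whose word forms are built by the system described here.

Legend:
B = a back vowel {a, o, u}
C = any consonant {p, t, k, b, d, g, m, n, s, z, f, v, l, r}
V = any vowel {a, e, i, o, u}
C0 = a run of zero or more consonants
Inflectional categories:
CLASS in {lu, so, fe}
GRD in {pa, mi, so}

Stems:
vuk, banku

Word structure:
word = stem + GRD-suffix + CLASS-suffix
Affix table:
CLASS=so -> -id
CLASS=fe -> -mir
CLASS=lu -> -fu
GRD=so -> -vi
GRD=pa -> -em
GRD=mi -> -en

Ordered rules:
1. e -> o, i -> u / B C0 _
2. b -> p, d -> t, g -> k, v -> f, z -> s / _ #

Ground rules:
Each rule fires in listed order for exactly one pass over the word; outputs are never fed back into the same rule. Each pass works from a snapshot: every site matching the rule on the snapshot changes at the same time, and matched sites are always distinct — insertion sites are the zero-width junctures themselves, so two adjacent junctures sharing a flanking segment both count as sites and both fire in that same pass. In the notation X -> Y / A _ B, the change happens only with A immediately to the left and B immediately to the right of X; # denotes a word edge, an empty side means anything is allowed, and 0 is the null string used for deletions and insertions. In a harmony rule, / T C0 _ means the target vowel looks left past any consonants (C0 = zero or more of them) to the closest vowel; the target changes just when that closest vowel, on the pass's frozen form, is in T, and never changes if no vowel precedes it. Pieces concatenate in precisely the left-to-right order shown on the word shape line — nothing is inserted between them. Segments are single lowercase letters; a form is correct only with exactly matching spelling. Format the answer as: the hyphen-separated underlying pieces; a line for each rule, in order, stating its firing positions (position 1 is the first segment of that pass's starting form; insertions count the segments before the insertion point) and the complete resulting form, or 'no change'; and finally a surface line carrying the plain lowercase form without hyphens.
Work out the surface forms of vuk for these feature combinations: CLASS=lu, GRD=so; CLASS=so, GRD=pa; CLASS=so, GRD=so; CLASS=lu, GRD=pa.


cell CLASS=lu, GRD=so:
underlying: vuk-vi-fu
1. e -> o, i -> u / B C0 _: fires at position(s) 5: vukvufu
2. b -> p, d -> t, g -> k, v -> f, z -> s / _ #: no change
surface: vukvufu

cell CLASS=so, GRD=pa:
underlying: vuk-em-id
1. e -> o, i -> u / B C0 _: fires at position(s) 4: vukomid
2. b -> p, d -> t, g -> k, v -> f, z -> s / _ #: fires at position(s) 7: vukomit
surface: vukomit

cell CLASS=so, GRD=so:
underlying: vuk-vi-id
1. e -> o, i -> u / B C0 _: fires at position(s) 5: vukvuid
2. b -> p, d -> t, g -> k, v -> f, z -> s / _ #: fires at position(s) 7: vukvuit
surface: vukvuit

cell CLASS=lu, GRD=pa:
underlying: vuk-em-fu
1. e -> o, i -> u / B C0 _: fires at position(s) 4: vukomfu
2. b -> p, d -> t, g -> k, v -> f, z -> s / _ #: no change
surface: vukomfu


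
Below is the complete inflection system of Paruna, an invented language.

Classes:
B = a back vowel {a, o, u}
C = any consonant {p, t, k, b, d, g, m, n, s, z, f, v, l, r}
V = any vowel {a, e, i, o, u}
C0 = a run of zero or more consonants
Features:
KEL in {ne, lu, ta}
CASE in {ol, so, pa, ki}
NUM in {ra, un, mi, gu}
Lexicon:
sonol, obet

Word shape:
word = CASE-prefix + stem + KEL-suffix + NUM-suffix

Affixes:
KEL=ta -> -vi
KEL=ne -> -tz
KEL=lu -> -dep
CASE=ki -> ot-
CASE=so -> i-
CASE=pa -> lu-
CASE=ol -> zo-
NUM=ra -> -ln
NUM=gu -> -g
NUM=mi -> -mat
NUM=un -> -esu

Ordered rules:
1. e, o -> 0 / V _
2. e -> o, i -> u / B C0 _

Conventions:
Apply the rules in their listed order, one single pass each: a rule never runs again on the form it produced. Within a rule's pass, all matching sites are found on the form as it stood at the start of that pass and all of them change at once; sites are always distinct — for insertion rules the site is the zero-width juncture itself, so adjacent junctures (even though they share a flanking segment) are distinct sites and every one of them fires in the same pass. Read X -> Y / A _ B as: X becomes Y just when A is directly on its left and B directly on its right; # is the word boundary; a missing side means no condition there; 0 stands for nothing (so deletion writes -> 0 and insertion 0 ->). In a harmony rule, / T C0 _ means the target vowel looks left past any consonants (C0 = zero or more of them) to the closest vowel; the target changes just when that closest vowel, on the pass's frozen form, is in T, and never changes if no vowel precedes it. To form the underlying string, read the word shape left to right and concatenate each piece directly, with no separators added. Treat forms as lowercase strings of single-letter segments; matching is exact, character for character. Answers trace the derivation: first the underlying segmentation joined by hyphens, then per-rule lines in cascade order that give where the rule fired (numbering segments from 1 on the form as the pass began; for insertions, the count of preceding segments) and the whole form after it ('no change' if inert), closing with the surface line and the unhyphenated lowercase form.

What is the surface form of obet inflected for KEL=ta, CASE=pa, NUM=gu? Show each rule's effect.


underlying: lu-obet-vi-g
1. e, o -> 0 / V _: fires at position(s) 3: lubetvig
2. e -> o, i -> u / B C0 _: fires at position(s) 4: lubotvig
surface: lubotvig


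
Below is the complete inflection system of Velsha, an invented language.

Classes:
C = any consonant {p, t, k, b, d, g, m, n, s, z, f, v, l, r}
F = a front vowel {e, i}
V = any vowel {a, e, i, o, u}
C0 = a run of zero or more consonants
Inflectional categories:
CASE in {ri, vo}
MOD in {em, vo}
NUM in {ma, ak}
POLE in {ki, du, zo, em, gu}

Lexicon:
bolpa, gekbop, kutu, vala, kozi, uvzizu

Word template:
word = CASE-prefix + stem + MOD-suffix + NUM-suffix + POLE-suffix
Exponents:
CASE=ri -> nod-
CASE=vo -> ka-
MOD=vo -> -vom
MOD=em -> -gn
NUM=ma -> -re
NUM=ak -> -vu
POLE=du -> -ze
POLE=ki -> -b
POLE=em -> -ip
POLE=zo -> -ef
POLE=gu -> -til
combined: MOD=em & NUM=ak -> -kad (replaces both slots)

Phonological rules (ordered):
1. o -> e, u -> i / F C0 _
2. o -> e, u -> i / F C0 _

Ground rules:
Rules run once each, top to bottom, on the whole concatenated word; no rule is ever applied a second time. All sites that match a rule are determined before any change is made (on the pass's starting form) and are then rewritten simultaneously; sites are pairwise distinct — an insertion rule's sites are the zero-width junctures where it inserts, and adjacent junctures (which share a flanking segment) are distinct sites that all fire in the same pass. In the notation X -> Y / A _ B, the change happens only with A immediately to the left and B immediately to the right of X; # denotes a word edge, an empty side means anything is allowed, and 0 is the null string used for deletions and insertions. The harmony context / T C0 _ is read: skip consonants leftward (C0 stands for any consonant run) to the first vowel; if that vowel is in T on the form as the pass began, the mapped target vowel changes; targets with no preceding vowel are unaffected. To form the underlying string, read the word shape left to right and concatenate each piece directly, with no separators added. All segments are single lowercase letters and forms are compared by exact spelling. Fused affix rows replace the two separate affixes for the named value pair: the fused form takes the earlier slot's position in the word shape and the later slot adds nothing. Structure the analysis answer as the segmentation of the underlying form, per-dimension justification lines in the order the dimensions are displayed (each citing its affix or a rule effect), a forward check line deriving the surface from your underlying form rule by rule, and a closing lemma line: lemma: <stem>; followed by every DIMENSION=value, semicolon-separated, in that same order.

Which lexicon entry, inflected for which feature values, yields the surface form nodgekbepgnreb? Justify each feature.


underlying: nod-gekbop-gn-re-b
CASE=ri - signalled by the affix nod-
MOD=em - signalled by the affix -gn
NUM=ma - signalled by the affix -re
POLE=ki - signalled by the affix -b
check: nodgekbopgnreb -> nodgekbepgnreb -> nodgekbepgnreb
lemma: gekbop; CASE=ri; MOD=em; NUM=ma; POLE=ki


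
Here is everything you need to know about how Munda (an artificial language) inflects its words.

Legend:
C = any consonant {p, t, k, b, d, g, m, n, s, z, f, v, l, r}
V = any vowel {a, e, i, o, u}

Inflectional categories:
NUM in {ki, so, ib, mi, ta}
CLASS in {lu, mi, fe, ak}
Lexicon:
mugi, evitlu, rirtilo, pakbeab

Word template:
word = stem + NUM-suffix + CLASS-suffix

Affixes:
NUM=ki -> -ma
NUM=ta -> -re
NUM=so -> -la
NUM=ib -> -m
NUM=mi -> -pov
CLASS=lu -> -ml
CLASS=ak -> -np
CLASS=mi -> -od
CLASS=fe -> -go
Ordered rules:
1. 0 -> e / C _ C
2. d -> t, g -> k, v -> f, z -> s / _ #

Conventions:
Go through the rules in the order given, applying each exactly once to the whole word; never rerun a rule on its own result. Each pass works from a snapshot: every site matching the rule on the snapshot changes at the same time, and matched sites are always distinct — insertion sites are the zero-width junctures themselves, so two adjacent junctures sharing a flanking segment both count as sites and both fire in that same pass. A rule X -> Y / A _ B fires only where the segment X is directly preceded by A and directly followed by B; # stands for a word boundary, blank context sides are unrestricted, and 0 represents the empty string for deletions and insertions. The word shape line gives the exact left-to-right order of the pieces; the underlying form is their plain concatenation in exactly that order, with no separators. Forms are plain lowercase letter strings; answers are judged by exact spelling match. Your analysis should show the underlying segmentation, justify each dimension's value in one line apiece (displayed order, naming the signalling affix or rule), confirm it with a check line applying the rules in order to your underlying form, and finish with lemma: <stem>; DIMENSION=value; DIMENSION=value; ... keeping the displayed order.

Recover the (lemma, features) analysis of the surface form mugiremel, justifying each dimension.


underlying: mugi-re-ml
NUM=ta - signalled by the affix -re
CLASS=lu - signalled by the affix -ml
check: mugireml -> mugiremel -> mugiremel
lemma: mugi; NUM=ta; CLASS=lu


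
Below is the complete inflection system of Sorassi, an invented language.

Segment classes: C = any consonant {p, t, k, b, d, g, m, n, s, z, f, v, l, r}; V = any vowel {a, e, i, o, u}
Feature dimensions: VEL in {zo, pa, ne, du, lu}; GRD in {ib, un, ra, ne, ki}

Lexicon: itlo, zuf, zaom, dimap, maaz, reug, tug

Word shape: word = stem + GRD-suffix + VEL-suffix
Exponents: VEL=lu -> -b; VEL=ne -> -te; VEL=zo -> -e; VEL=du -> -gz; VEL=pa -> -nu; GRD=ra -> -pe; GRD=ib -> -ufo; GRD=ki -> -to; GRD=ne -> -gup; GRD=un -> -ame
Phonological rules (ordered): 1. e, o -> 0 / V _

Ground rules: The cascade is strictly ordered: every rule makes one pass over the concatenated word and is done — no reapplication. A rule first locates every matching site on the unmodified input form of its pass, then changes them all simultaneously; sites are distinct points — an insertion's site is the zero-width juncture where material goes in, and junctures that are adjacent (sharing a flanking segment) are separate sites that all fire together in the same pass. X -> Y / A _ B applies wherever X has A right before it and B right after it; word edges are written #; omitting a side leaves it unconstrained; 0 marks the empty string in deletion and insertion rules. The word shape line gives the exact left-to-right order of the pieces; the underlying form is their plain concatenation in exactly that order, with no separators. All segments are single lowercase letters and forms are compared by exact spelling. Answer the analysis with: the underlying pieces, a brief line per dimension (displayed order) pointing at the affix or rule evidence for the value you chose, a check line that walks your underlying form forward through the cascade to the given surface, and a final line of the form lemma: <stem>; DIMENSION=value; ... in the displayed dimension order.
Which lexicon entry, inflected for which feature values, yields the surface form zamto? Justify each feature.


underlying: zaom-to-e
VEL=zo - signalled by the affix -e
GRD=ki - signalled by the affix -to
check: zaomtoe -> zamto
lemma: zaom; VEL=zo; GRD=ki


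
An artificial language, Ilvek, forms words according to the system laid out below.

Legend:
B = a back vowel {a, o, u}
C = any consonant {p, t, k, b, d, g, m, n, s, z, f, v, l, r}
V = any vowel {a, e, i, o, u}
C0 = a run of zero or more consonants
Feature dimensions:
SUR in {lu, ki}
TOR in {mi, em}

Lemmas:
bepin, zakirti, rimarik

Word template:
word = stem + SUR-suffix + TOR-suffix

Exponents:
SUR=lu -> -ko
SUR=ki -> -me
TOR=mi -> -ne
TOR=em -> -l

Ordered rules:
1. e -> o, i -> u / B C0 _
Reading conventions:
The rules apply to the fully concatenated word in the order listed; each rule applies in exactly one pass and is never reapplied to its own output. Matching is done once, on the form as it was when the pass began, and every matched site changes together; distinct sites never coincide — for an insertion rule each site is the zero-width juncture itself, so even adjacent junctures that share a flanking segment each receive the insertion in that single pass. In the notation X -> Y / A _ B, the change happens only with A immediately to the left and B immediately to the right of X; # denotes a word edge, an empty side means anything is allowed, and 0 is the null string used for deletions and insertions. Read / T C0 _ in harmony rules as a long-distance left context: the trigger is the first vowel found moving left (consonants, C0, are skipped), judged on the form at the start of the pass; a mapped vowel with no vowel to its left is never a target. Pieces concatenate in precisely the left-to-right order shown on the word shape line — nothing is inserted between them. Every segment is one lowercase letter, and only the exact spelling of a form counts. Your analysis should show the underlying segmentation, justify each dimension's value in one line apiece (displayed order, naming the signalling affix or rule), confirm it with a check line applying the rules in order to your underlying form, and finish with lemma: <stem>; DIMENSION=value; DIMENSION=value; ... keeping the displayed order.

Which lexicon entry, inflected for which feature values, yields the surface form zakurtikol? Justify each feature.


underlying: zakirti-ko-l
SUR=lu - signalled by the affix -ko
TOR=em - signalled by the affix -l
check: zakirtikol -> zakurtikol
lemma: zakirti; SUR=lu; TOR=em


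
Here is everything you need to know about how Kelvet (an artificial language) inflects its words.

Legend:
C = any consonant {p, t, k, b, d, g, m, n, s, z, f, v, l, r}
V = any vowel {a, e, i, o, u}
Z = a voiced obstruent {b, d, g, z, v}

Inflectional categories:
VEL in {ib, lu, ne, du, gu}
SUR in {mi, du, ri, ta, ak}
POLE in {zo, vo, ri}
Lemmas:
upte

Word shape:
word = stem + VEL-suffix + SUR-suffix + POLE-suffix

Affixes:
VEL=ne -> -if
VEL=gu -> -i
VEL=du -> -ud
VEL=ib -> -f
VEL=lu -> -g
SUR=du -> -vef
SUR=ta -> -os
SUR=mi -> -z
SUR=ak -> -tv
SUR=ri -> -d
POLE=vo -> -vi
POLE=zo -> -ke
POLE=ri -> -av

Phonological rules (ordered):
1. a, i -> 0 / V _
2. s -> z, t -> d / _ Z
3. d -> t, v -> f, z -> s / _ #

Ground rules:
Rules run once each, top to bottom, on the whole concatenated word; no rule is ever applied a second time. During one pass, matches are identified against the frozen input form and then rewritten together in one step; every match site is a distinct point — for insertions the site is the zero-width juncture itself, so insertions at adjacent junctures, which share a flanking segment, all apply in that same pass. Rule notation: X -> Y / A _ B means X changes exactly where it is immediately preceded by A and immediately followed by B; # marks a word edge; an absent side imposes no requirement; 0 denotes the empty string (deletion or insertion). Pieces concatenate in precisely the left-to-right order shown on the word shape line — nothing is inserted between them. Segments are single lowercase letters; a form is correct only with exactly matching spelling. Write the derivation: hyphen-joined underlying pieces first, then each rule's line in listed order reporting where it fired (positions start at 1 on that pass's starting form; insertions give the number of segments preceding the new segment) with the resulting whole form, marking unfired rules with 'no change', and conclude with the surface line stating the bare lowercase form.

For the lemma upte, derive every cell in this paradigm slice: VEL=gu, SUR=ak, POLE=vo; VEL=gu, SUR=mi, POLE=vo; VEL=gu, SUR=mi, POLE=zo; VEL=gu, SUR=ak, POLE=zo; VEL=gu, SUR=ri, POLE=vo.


cell VEL=gu, SUR=ak, POLE=vo:
underlying: upte-i-tv-vi
1. a, i -> 0 / V _: fires at position(s) 5: uptetvvi
2. s -> z, t -> d / _ Z: fires at position(s) 5: uptedvvi
3. d -> t, v -> f, z -> s / _ #: no change
surface: uptedvvi

cell VEL=gu, SUR=mi, POLE=vo:
underlying: upte-i-z-vi
1. a, i -> 0 / V _: fires at position(s) 5: uptezvi
2. s -> z, t -> d / _ Z: no change
3. d -> t, v -> f, z -> s / _ #: no change
surface: uptezvi

cell VEL=gu, SUR=mi, POLE=zo:
underlying: upte-i-z-ke
1. a, i -> 0 / V _: fires at position(s) 5: uptezke
2. s -> z, t -> d / _ Z: no change
3. d -> t, v -> f, z -> s / _ #: no change
surface: uptezke

cell VEL=gu, SUR=ak, POLE=zo:
underlying: upte-i-tv-ke
1. a, i -> 0 / V _: fires at position(s) 5: uptetvke
2. s -> z, t -> d / _ Z: fires at position(s) 5: uptedvke
3. d -> t, v -> f, z -> s / _ #: no change
surface: uptedvke

cell VEL=gu, SUR=ri, POLE=vo:
underlying: upte-i-d-vi
1. a, i -> 0 / V _: fires at position(s) 5: uptedvi
2. s -> z, t -> d / _ Z: no change
3. d -> t, v -> f, z -> s / _ #: no change
surface: uptedvi


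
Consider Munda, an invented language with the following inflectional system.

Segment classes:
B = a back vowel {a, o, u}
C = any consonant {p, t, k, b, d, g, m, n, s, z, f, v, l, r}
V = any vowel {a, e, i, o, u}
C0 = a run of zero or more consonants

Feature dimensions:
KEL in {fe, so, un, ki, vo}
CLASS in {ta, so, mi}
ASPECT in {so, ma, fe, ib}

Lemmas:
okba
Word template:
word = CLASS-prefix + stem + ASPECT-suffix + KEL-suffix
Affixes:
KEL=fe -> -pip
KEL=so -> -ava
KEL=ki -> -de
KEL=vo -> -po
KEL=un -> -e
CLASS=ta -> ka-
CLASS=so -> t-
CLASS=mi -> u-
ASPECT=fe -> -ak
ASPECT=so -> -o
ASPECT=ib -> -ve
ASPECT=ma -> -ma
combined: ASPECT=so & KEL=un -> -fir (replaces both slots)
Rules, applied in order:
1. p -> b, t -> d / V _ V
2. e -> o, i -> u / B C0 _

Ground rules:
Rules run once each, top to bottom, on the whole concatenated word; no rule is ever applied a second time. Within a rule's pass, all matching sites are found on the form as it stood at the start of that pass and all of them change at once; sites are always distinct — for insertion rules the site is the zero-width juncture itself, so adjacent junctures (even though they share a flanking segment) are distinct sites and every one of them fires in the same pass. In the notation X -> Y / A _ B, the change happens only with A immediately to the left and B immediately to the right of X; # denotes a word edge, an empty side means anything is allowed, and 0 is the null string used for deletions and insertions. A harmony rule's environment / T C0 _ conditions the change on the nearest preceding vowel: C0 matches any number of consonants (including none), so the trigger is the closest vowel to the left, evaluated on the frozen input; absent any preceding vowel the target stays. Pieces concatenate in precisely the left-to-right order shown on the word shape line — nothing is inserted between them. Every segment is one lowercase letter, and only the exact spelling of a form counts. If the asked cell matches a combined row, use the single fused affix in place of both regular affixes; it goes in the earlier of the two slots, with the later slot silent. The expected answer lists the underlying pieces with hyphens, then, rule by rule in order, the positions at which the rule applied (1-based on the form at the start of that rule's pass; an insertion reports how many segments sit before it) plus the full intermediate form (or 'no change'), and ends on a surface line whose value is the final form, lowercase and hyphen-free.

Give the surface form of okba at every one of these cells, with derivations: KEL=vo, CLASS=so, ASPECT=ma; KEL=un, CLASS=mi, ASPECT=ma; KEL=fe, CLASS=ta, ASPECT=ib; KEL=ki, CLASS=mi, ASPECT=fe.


cell KEL=vo, CLASS=so, ASPECT=ma:
underlying: t-okba-ma-po
1. p -> b, t -> d / V _ V: fires at position(s) 8: tokbamabo
2. e -> o, i -> u / B C0 _: no change
surface: tokbamabo

cell KEL=un, CLASS=mi, ASPECT=ma:
underlying: u-okba-ma-e
1. p -> b, t -> d / V _ V: no change
2. e -> o, i -> u / B C0 _: fires at position(s) 8: uokbamao
surface: uokbamao

cell KEL=fe, CLASS=ta, ASPECT=ib:
underlying: ka-okba-ve-pip
1. p -> b, t -> d / V _ V: fires at position(s) 9: kaokbavebip
2. e -> o, i -> u / B C0 _: fires at position(s) 8: kaokbavobip
surface: kaokbavobip

cell KEL=ki, CLASS=mi, ASPECT=fe:
underlying: u-okba-ak-de
1. p -> b, t -> d / V _ V: no change
2. e -> o, i -> u / B C0 _: fires at position(s) 9: uokbaakdo
surface: uokbaakdo


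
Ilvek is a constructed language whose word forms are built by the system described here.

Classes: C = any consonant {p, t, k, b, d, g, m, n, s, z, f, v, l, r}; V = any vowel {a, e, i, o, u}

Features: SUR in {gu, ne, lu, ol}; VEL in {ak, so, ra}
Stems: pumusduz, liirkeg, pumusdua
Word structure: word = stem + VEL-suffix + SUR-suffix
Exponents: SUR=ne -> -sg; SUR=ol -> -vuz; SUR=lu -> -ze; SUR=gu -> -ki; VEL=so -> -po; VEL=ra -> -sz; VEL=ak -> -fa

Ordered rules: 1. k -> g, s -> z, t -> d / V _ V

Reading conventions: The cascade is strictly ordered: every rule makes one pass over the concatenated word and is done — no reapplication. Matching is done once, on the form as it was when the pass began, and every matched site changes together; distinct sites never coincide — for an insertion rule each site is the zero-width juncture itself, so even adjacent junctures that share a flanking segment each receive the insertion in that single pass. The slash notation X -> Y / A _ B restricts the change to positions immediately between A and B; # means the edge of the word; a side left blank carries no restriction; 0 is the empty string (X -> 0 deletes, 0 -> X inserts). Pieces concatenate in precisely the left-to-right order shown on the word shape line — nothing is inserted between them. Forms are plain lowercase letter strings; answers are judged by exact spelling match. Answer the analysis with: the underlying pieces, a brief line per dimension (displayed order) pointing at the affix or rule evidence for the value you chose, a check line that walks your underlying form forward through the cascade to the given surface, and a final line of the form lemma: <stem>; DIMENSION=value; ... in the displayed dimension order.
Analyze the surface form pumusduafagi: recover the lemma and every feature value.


underlying: pumusdua-fa-ki
SUR=gu - signalled by the affix -ki
VEL=ak - signalled by the affix -fa
check: pumusduafaki -> pumusduafagi
lemma: pumusdua; SUR=gu; VEL=ak


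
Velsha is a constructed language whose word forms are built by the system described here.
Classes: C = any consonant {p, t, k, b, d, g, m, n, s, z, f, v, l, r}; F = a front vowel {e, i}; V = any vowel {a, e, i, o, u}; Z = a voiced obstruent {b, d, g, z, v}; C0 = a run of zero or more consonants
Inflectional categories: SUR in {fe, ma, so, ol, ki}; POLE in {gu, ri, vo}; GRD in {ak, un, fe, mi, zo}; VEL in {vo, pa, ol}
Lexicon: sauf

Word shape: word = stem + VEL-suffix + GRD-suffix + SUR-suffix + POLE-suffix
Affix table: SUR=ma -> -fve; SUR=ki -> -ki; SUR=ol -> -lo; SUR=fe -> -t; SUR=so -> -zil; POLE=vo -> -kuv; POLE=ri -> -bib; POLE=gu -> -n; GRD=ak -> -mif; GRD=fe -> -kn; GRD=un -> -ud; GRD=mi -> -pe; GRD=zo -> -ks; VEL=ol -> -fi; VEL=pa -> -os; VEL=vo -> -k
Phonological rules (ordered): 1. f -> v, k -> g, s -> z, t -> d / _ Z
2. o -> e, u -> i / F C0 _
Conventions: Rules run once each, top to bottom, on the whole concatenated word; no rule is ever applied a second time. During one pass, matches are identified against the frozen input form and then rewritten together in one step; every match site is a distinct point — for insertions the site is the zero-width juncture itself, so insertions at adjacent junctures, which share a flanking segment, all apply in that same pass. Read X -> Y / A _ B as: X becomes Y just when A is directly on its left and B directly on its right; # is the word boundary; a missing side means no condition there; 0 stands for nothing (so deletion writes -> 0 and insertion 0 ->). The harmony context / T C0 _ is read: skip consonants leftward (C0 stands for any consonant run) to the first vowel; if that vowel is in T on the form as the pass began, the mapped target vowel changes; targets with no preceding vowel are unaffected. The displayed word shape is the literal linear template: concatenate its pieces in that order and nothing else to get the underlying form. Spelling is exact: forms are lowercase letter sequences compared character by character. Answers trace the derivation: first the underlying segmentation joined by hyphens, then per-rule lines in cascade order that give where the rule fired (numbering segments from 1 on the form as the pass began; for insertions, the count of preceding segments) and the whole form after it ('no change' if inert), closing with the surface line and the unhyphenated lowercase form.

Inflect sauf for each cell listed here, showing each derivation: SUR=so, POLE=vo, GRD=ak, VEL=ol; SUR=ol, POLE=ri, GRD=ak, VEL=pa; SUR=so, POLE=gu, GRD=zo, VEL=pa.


cell SUR=so, POLE=vo, GRD=ak, VEL=ol:
underlying: sauf-fi-mif-zil-kuv
1. f -> v, k -> g, s -> z, t -> d / _ Z: fires at position(s) 9: sauffimivzilkuv
2. o -> e, u -> i / F C0 _: fires at position(s) 14: sauffimivzilkiv
surface: sauffimivzilkiv

cell SUR=ol, POLE=ri, GRD=ak, VEL=pa:
underlying: sauf-os-mif-lo-bib
1. f -> v, k -> g, s -> z, t -> d / _ Z: no change
2. o -> e, u -> i / F C0 _: fires at position(s) 11: saufosmiflebib
surface: saufosmiflebib

cell SUR=so, POLE=gu, GRD=zo, VEL=pa:
underlying: sauf-os-ks-zil-n
1. f -> v, k -> g, s -> z, t -> d / _ Z: fires at position(s) 8: saufoskzziln
2. o -> e, u -> i / F C0 _: no change
surface: saufoskzziln


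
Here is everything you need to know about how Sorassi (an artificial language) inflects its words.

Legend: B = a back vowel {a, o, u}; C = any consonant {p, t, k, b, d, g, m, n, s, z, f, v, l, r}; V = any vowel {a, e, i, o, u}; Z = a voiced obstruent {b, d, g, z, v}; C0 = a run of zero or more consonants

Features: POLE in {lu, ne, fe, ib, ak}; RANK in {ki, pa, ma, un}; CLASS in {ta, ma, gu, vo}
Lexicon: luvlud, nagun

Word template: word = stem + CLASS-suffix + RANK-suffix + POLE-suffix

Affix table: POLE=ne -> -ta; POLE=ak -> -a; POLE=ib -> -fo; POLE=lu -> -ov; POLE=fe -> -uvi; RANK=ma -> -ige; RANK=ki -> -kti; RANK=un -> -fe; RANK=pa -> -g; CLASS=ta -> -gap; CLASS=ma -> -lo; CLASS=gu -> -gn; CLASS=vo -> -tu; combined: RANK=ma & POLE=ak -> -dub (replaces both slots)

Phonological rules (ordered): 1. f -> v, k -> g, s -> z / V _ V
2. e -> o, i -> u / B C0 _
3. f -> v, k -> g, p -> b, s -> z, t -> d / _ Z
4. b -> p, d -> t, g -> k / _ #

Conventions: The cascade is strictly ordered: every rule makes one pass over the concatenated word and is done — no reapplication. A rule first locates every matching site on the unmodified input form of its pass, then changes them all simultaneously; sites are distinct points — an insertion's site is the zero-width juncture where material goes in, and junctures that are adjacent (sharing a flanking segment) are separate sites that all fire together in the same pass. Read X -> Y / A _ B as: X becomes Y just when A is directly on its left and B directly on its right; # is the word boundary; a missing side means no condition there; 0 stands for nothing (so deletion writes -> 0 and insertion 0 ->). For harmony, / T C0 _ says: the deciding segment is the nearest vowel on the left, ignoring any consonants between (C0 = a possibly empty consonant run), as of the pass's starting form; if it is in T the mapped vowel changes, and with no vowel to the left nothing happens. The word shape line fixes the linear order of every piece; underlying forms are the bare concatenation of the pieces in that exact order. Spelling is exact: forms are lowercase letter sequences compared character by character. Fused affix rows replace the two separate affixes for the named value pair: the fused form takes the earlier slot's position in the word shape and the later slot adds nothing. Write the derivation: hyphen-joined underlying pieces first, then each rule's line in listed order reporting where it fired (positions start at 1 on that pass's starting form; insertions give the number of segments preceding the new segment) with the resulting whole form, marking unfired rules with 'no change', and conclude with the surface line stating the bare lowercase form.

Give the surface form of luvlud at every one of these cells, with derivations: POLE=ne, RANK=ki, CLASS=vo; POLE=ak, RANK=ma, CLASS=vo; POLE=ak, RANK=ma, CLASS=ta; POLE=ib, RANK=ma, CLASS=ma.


cell POLE=ne, RANK=ki, CLASS=vo:
underlying: luvlud-tu-kti-ta
1. f -> v, k -> g, s -> z / V _ V: no change
2. e -> o, i -> u / B C0 _: fires at position(s) 11: luvludtuktuta
3. f -> v, k -> g, p -> b, s -> z, t -> d / _ Z: no change
4. b -> p, d -> t, g -> k / _ #: no change
surface: luvludtuktuta

cell POLE=ak, RANK=ma, CLASS=vo:
underlying: luvlud-tu-dub
1. f -> v, k -> g, s -> z / V _ V: no change
2. e -> o, i -> u / B C0 _: no change
3. f -> v, k -> g, p -> b, s -> z, t -> d / _ Z: no change
4. b -> p, d -> t, g -> k / _ #: fires at position(s) 11: luvludtudup
surface: luvludtudup

cell POLE=ak, RANK=ma, CLASS=ta:
underlying: luvlud-gap-dub
1. f -> v, k -> g, s -> z / V _ V: no change
2. e -> o, i -> u / B C0 _: no change
3. f -> v, k -> g, p -> b, s -> z, t -> d / _ Z: fires at position(s) 9: luvludgabdub
4. b -> p, d -> t, g -> k / _ #: fires at position(s) 12: luvludgabdup
surface: luvludgabdup

cell POLE=ib, RANK=ma, CLASS=ma:
underlying: luvlud-lo-ige-fo
1. f -> v, k -> g, s -> z / V _ V: fires at position(s) 12: luvludloigevo
2. e -> o, i -> u / B C0 _: fires at position(s) 9: luvludlougevo
3. f -> v, k -> g, p -> b, s -> z, t -> d / _ Z: no change
4. b -> p, d -> t, g -> k / _ #: no change
surface: luvludlougevo
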